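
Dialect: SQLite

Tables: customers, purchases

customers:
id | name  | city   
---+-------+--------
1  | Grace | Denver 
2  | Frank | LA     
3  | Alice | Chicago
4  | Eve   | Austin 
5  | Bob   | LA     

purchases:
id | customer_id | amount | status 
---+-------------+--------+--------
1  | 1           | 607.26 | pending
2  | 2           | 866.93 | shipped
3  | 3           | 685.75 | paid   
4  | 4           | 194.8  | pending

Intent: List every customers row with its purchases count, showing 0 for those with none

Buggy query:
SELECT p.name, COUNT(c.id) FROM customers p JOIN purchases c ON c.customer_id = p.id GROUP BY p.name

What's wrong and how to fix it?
Bug: An inner join excludes parents with zero children

Fix: Use LEFT JOIN so parents without children still appear (COUNT(c.id) gives 0)

Corrected query:
SELECT p.name, COUNT(c.id) FROM customers p LEFT JOIN purchases c ON c.customer_id = p.id GROUP BY p.name

Result:
name  | COUNT(c.id)
------+------------
Alice | 1          
Bob   | 0          
Eve   | 1          
Frank | 1          
Grace | 1          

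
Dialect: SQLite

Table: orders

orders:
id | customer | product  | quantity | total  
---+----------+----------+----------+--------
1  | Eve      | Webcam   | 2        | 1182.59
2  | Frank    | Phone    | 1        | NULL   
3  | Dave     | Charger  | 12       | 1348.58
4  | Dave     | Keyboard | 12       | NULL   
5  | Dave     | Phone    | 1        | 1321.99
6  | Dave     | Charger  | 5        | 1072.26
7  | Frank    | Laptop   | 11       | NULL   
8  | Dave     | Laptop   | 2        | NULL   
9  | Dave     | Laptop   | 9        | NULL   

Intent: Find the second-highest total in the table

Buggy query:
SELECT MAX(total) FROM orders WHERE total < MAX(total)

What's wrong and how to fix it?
Bug: MAX(total) on the right of the comparison is an aggregate-in-WHERE error

Fix: Compute the overall MAX in a subquery, then take MAX of rows below it

Corrected query:
SELECT MAX(total) FROM orders WHERE total < (SELECT MAX(total) FROM orders)

Result:
MAX(total)
----------
1321.99   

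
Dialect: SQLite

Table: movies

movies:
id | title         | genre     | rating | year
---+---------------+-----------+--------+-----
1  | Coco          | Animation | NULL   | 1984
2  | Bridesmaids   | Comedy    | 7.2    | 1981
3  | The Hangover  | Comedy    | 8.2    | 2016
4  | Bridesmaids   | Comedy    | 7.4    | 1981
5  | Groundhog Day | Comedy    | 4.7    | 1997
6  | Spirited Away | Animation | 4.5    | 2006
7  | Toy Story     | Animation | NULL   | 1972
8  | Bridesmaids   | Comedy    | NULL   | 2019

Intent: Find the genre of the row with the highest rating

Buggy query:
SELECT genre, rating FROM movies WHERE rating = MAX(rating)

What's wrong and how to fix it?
Bug: MAX(rating) is an aggregate and cannot be used directly in WHERE

Fix: Use a subquery: WHERE rating = (SELECT MAX(rating) FROM movies)

Corrected query:
SELECT genre, rating FROM movies WHERE rating = (SELECT MAX(rating) FROM movies)

Result:
genre  | rating
-------+-------
Comedy | 8.2   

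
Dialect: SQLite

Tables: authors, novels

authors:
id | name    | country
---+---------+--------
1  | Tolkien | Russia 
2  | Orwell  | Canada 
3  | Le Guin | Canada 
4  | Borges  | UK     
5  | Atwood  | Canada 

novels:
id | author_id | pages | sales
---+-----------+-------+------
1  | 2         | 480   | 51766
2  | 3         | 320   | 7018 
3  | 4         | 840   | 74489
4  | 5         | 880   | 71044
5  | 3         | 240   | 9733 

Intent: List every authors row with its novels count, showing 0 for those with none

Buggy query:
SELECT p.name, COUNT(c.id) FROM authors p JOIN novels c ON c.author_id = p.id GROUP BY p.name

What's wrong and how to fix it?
Bug: An inner join excludes parents with zero children

Fix: Switch to LEFT JOIN to retain unmatched parent rows

Corrected query:
SELECT p.name, COUNT(c.id) FROM authors p LEFT JOIN novels c ON c.author_id = p.id GROUP BY p.name

Result:
name    | COUNT(c.id)
--------+------------
Atwood  | 1          
Borges  | 1          
Le Guin | 2          
Orwell  | 1          
Tolkien | 0          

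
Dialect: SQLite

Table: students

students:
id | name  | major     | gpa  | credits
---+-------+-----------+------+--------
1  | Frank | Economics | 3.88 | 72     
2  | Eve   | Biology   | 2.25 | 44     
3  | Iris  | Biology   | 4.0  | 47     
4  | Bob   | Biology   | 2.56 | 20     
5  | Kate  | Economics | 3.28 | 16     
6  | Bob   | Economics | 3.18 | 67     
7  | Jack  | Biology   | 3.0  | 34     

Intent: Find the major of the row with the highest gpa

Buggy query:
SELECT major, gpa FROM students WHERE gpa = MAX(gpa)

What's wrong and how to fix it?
Bug: MAX(gpa) is an aggregate and cannot be used directly in WHERE

Fix: Wrap MAX in a scalar subquery so WHERE compares against a single value

Corrected query:
SELECT major, gpa FROM students WHERE gpa = (SELECT MAX(gpa) FROM students)

Result:
major   | gpa
--------+----
Biology | 4  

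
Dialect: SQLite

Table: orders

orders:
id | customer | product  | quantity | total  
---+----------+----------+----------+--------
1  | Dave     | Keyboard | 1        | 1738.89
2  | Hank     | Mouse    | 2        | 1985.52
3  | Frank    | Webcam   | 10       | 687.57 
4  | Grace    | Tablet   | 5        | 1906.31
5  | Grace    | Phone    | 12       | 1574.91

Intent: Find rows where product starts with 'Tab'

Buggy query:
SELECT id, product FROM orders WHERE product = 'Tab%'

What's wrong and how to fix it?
Bug: Wildcards only work with LIKE; '=' treats '%' as a literal character

Fix: Replace '=' with LIKE so 'Tab%' is treated as a pattern

Corrected query:
SELECT id, product FROM orders WHERE product LIKE 'Tab%'

Result:
id | product
---+--------
4  | Tablet 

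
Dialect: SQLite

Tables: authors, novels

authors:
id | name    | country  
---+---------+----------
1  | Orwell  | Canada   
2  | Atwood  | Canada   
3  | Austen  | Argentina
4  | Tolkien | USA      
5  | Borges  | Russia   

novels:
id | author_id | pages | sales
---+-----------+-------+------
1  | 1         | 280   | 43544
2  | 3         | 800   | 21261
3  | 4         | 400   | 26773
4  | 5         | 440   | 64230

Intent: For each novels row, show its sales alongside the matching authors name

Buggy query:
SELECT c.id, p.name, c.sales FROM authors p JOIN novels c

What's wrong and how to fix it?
Bug: JOIN with no ON clause produces a cartesian product; every novels row pairs with every authors row

Fix: Add ON c.author_id = p.id to the JOIN

Corrected query:
SELECT c.id, p.name, c.sales FROM authors p JOIN novels c ON c.author_id = p.id

Result:
id | name    | sales
---+---------+------
1  | Orwell  | 43544
2  | Austen  | 21261
3  | Tolkien | 26773
4  | Borges  | 64230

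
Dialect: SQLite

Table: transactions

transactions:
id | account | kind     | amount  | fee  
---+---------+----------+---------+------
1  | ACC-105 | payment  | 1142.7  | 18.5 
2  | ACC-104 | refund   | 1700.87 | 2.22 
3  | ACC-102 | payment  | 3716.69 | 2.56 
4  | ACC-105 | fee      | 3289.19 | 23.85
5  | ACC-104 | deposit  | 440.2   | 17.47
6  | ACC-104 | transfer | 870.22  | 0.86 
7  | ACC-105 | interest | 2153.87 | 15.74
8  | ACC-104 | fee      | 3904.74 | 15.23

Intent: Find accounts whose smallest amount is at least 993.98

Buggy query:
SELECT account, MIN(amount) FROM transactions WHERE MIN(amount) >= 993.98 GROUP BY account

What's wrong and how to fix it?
Bug: Aggregates like MIN are computed per group after WHERE runs

Fix: Use HAVING for the per-group MIN condition

Corrected query:
SELECT account, MIN(amount) FROM transactions GROUP BY account HAVING MIN(amount) >= 993.98

Result:
account | MIN(amount)
--------+------------
ACC-102 | 3716.69    
ACC-105 | 1142.7     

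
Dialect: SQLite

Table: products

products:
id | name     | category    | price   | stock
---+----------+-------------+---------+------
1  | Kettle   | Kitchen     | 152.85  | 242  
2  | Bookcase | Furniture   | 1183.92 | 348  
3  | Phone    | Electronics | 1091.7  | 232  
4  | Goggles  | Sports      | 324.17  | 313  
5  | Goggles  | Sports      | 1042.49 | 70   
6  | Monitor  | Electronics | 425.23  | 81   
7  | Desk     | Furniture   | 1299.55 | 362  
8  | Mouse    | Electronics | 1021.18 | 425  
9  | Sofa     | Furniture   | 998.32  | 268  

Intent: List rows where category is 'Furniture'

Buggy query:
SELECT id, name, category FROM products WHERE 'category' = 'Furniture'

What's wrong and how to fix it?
Bug: 'category' in single quotes is a string literal, not the column; the comparison is literal-vs-literal and never true

Fix: Reference the column as category without single quotes

Corrected query:
SELECT id, name, category FROM products WHERE category = 'Furniture'

Result:
id | name     | category 
---+----------+----------
2  | Bookcase | Furniture
7  | Desk     | Furniture
9  | Sofa     | Furniture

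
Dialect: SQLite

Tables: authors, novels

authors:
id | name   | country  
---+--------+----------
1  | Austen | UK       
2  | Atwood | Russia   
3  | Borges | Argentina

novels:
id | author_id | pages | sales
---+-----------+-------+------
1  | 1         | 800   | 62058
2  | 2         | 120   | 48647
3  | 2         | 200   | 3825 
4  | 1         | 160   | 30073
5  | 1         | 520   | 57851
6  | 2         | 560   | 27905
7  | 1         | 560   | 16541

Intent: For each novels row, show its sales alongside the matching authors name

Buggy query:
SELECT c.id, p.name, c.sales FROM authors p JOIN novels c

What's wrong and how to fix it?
Bug: Missing join condition: each novels row is matched to all authors rows instead of just its own

Fix: Add ON c.author_id = p.id to the JOIN

Corrected query:
SELECT c.id, p.name, c.sales FROM authors p JOIN novels c ON c.author_id = p.id

Result:
id | name   | sales
---+--------+------
1  | Austen | 62058
2  | Atwood | 48647
3  | Atwood | 3825 
4  | Austen | 30073
5  | Austen | 57851
6  | Atwood | 27905
7  | Austen | 16541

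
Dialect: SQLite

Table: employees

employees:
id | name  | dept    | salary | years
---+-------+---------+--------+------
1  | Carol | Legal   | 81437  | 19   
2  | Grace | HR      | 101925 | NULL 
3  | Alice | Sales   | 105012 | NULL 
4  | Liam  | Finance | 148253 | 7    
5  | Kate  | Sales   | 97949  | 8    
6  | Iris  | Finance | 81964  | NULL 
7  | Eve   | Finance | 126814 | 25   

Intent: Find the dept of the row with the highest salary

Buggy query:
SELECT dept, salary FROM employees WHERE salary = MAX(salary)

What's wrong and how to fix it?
Bug: WHERE is evaluated per row; an aggregate over the whole table isn't defined there

Fix: Use a subquery: WHERE salary = (SELECT MAX(salary) FROM employees)

Corrected query:
SELECT dept, salary FROM employees WHERE salary = (SELECT MAX(salary) FROM employees)

Result:
dept    | salary
--------+-------
Finance | 148253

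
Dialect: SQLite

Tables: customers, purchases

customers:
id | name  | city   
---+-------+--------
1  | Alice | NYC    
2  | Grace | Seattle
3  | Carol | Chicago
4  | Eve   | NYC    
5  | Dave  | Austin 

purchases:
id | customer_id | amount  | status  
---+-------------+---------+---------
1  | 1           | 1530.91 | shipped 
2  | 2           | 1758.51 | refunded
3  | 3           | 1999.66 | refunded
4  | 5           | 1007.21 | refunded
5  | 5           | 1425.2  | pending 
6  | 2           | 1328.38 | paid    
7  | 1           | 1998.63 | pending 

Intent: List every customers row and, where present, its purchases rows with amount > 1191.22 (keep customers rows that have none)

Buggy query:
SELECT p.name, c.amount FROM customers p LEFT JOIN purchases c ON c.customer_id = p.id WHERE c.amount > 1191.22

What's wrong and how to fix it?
Bug: A WHERE condition on the right-hand table after LEFT JOIN drops unmatched parents

Fix: Move the right-table condition into the ON clause so unmatched parents are kept

Corrected query:
SELECT p.name, c.amount FROM customers p LEFT JOIN purchases c ON c.customer_id = p.id AND c.amount > 1191.22

Result:
name  | amount 
------+--------
Alice | 1530.91
Alice | 1998.63
Grace | 1328.38
Grace | 1758.51
Carol | 1999.66
Eve   | NULL   
Dave  | 1425.2 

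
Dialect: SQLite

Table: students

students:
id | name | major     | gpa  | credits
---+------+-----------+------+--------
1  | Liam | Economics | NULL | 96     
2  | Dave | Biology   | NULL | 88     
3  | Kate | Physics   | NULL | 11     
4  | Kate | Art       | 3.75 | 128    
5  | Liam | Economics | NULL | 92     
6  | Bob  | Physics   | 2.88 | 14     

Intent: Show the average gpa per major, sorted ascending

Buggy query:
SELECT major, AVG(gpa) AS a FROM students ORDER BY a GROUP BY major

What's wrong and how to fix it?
Bug: ORDER BY appears before GROUP BY; SQL clause order requires GROUP BY first

Fix: Reorder: SELECT … FROM … GROUP BY … ORDER BY …

Corrected query:
SELECT major, AVG(gpa) AS a FROM students GROUP BY major ORDER BY a

Result:
major     | a   
----------+-----
Biology   | NULL
Economics | NULL
Physics   | 2.88
Art       | 3.75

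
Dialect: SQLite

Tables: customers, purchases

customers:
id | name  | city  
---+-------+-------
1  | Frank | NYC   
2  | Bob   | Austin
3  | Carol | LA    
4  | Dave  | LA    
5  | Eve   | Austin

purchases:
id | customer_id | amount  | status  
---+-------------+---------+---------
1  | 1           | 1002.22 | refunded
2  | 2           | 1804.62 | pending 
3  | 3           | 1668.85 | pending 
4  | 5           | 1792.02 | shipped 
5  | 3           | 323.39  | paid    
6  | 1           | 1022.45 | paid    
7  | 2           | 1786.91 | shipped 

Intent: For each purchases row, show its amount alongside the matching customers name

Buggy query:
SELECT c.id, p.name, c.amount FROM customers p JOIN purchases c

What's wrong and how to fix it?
Bug: Missing join condition: each purchases row is matched to all customers rows instead of just its own

Fix: Add ON c.customer_id = p.id to the JOIN

Corrected query:
SELECT c.id, p.name, c.amount FROM customers p JOIN purchases c ON c.customer_id = p.id

Result:
id | name  | amount 
---+-------+--------
1  | Frank | 1002.22
2  | Bob   | 1804.62
3  | Carol | 1668.85
4  | Eve   | 1792.02
5  | Carol | 323.39 
6  | Frank | 1022.45
7  | Bob   | 1786.91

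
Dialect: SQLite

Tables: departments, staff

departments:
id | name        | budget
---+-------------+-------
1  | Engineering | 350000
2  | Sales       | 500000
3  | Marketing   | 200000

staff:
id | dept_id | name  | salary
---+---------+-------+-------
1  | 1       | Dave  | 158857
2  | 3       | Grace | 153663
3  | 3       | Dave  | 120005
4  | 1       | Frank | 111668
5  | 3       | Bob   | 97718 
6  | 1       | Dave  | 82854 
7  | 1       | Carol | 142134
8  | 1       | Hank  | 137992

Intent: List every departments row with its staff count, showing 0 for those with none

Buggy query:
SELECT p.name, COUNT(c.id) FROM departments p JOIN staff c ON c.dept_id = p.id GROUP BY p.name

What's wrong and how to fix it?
Bug: INNER JOIN drops departments rows that have no matching staff rows

Fix: Use LEFT JOIN so parents without children still appear (COUNT(c.id) gives 0)

Corrected query:
SELECT p.name, COUNT(c.id) FROM departments p LEFT JOIN staff c ON c.dept_id = p.id GROUP BY p.name

Result:
name        | COUNT(c.id)
------------+------------
Engineering | 5          
Marketing   | 3          
Sales       | 0          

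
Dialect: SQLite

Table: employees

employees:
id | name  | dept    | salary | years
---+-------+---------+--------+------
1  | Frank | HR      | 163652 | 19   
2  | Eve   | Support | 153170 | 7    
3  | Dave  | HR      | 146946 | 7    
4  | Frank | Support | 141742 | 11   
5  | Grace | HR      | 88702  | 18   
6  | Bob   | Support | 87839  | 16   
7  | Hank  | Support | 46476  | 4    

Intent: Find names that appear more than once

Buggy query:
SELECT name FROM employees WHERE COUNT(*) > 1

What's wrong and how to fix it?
Bug: COUNT(*) is an aggregate and cannot be used in WHERE

Fix: GROUP BY name, then filter groups with HAVING COUNT(*) > 1

Corrected query:
SELECT name FROM employees GROUP BY name HAVING COUNT(*) > 1

Result:
name 
-----
Frank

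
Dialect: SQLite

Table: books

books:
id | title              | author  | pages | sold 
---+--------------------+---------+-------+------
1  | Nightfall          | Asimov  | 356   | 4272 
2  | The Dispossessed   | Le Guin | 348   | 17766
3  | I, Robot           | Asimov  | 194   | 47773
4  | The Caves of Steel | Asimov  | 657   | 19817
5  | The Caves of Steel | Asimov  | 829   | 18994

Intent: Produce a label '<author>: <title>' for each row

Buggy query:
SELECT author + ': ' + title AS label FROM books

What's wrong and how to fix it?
Bug: SQLite uses || for string concatenation; + coerces text to numbers (yielding 0)

Fix: Use the || operator for string concatenation

Corrected query:
SELECT author || ': ' || title AS label FROM books

Result:
label                     
--------------------------
Asimov: Nightfall         
Le Guin: The Dispossessed 
Asimov: I, Robot          
Asimov: The Caves of Steel
Asimov: The Caves of Steel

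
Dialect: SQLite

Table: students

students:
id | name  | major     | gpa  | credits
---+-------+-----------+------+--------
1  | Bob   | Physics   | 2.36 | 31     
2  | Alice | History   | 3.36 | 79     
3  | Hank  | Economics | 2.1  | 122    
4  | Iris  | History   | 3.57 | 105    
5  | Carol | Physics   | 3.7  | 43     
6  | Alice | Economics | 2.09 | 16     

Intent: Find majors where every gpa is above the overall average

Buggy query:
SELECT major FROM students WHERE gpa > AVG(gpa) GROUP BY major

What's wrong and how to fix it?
Bug: WHERE evaluates per row before aggregation, so AVG() is unavailable

Fix: Compute the overall average in a scalar subquery and compare each group's MIN against it in HAVING

Corrected query:
SELECT major FROM students GROUP BY major HAVING MIN(gpa) > (SELECT AVG(gpa) FROM students)

Result:
major  
-------
History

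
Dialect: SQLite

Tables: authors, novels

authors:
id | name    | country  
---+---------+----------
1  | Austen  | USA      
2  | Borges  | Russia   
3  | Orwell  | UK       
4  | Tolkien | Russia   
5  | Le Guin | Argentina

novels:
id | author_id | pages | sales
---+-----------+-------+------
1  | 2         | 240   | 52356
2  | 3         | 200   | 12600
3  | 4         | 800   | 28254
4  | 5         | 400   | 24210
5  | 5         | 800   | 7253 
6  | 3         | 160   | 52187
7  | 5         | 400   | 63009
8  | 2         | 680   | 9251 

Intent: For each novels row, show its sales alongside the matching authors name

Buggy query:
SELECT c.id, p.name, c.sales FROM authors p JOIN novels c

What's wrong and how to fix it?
Bug: Missing join condition: each novels row is matched to all authors rows instead of just its own

Fix: Specify the join condition linking the foreign key to the parent id

Corrected query:
SELECT c.id, p.name, c.sales FROM authors p JOIN novels c ON c.author_id = p.id

Result:
id | name    | sales
---+---------+------
1  | Borges  | 52356
2  | Orwell  | 12600
3  | Tolkien | 28254
4  | Le Guin | 24210
5  | Le Guin | 7253 
6  | Orwell  | 52187
7  | Le Guin | 63009
8  | Borges  | 9251 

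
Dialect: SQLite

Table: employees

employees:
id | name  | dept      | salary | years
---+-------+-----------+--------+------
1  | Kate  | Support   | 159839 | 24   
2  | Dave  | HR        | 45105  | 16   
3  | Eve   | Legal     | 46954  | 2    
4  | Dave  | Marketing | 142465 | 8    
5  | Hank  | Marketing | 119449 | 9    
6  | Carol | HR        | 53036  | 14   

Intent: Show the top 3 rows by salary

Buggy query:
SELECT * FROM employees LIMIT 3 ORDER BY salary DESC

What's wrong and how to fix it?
Bug: LIMIT must come after ORDER BY

Fix: Swap the clauses: ORDER BY first, then LIMIT

Corrected query:
SELECT * FROM employees ORDER BY salary DESC LIMIT 3

Result:
id | name | dept      | salary | years
---+------+-----------+--------+------
1  | Kate | Support   | 159839 | 24   
4  | Dave | Marketing | 142465 | 8    
5  | Hank | Marketing | 119449 | 9    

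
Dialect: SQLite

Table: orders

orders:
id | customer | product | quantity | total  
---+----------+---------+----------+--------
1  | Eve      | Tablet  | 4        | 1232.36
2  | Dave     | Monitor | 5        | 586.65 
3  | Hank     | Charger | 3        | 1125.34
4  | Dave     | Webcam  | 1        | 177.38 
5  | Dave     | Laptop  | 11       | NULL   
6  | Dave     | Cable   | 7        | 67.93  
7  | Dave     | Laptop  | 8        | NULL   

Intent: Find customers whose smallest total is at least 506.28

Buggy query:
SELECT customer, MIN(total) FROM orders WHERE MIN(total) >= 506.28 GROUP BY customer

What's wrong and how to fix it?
Bug: MIN() in WHERE is a misuse of aggregate

Fix: Replace WHERE with HAVING after the GROUP BY

Corrected query:
SELECT customer, MIN(total) FROM orders GROUP BY customer HAVING MIN(total) >= 506.28

Result:
customer | MIN(total)
---------+-----------
Eve      | 1232.36   
Hank     | 1125.34   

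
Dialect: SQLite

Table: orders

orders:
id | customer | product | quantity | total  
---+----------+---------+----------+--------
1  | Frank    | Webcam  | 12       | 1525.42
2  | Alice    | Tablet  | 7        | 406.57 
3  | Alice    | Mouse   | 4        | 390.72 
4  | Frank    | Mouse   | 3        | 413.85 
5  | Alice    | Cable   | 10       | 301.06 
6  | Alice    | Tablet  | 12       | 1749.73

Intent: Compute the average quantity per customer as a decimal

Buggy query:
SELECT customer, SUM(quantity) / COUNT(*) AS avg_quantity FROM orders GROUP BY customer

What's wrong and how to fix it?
Bug: Both operands are integers, so '/' performs integer division and truncates

Fix: Multiply by 1.0 (or CAST to REAL) to force floating-point division

Corrected query:
SELECT customer, SUM(quantity) * 1.0 / COUNT(*) AS avg_quantity FROM orders GROUP BY customer

Result:
customer | avg_quantity
---------+-------------
Alice    | 8.25        
Frank    | 7.5         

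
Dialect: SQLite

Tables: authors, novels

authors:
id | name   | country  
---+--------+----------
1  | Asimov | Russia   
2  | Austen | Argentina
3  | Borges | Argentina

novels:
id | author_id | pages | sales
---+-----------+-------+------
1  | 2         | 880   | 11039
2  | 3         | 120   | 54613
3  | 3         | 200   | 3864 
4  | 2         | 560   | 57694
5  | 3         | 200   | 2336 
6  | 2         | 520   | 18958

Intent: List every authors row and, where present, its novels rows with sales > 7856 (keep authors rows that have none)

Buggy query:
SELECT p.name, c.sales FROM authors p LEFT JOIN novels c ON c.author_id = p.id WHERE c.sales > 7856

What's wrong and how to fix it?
Bug: A WHERE condition on the right-hand table after LEFT JOIN drops unmatched parents

Fix: Move the right-table condition into the ON clause so unmatched parents are kept

Corrected query:
SELECT p.name, c.sales FROM authors p LEFT JOIN novels c ON c.author_id = p.id AND c.sales > 7856

Result:
name   | sales
-------+------
Asimov | NULL 
Austen | 11039
Austen | 18958
Austen | 57694
Borges | 54613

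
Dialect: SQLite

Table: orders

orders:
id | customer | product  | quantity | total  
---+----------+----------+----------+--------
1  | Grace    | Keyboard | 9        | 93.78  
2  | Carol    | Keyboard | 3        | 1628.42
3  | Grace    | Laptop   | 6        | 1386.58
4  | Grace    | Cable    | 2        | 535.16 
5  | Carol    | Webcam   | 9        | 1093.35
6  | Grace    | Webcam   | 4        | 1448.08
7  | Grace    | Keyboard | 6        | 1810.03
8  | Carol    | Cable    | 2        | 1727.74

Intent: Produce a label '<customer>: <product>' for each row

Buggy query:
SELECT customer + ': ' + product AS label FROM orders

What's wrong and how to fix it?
Bug: SQLite uses || for string concatenation; + coerces text to numbers (yielding 0)

Fix: Use the || operator for string concatenation

Corrected query:
SELECT customer || ': ' || product AS label FROM orders

Result:
label          
---------------
Grace: Keyboard
Carol: Keyboard
Grace: Laptop  
Grace: Cable   
Carol: Webcam  
Grace: Webcam  
Grace: Keyboard
Carol: Cable   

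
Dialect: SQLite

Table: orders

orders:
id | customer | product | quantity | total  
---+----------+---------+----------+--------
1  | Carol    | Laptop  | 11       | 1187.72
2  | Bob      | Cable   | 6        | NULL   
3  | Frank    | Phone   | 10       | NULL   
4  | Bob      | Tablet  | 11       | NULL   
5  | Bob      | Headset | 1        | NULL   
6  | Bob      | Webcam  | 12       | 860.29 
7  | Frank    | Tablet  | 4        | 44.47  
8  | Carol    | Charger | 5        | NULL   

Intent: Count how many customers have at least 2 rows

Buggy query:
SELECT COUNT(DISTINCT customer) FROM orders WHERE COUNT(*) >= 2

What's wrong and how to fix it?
Bug: WHERE filters individual rows, not groups, so a group-level COUNT is invalid there

Fix: Group first with HAVING COUNT(*) >= 2, then COUNT the resulting groups

Corrected query:
SELECT COUNT(*) FROM (SELECT customer FROM orders GROUP BY customer HAVING COUNT(*) >= 2)

Result:
COUNT(*)
--------
3       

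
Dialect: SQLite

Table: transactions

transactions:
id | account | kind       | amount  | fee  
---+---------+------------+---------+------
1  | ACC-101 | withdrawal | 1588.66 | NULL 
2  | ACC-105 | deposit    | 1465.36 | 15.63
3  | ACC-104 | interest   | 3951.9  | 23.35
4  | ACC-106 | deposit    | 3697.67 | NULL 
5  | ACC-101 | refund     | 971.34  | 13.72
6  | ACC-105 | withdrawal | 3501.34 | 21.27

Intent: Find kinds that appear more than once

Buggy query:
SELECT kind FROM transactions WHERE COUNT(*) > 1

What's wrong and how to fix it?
Bug: COUNT(*) is an aggregate and cannot be used in WHERE

Fix: Group first, then use HAVING for the count condition

Corrected query:
SELECT kind FROM transactions GROUP BY kind HAVING COUNT(*) > 1

Result:
kind      
----------
deposit   
withdrawal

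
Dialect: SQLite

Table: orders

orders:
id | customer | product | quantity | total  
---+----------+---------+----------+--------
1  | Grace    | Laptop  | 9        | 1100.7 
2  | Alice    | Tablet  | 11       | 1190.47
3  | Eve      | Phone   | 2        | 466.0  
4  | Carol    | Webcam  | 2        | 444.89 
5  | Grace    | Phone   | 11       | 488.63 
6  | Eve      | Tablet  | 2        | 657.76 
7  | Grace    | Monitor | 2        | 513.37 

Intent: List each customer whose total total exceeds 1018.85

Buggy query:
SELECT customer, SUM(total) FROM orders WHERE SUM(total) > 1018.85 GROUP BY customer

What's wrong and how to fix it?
Bug: SUM(total) is an aggregate, but WHERE filters rows before aggregation

Fix: Move the aggregate condition to a HAVING clause

Corrected query:
SELECT customer, SUM(total) FROM orders GROUP BY customer HAVING SUM(total) > 1018.85

Result:
customer | SUM(total)
---------+-----------
Alice    | 1190.47   
Eve      | 1123.76   
Grace    | 2102.7    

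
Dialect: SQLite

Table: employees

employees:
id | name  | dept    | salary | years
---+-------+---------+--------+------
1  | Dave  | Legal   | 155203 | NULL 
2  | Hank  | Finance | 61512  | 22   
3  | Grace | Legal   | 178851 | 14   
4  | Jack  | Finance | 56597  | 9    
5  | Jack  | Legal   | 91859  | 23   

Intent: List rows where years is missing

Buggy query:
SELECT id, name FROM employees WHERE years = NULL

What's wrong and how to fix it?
Bug: Comparing to NULL with '=' never matches; NULL = NULL is unknown, not true

Fix: Replace '= NULL' with 'IS NULL'

Corrected query:
SELECT id, name FROM employees WHERE years IS NULL

Result:
id | name
---+-----
1  | Dave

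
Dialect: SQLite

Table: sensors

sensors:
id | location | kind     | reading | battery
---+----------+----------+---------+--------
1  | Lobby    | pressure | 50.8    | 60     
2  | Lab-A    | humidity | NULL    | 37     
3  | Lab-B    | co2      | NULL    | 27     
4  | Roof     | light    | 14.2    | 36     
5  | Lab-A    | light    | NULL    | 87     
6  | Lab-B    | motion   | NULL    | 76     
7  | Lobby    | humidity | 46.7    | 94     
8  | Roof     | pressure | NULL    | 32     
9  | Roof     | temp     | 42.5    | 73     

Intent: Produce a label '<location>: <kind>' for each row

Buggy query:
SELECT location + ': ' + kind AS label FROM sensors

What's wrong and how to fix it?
Bug: SQLite uses || for string concatenation; + coerces text to numbers (yielding 0)

Fix: Replace + with || to concatenate text

Corrected query:
SELECT location || ': ' || kind AS label FROM sensors

Result:
label          
---------------
Lobby: pressure
Lab-A: humidity
Lab-B: co2     
Roof: light    
Lab-A: light   
Lab-B: motion  
Lobby: humidity
Roof: pressure 
Roof: temp     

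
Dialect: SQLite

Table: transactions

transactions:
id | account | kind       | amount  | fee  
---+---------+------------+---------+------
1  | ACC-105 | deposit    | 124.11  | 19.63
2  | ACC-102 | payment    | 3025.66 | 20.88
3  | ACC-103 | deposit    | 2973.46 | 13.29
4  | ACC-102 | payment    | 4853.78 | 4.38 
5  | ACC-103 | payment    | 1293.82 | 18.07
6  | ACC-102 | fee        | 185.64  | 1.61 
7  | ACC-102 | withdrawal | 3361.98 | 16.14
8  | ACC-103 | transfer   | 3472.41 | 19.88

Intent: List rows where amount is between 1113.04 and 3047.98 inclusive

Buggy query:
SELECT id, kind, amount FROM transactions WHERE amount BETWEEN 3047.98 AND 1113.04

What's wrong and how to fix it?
Bug: BETWEEN expects the lower bound first; with 3047.98 AND 1113.04 the range is empty

Fix: Write BETWEEN 1113.04 AND 3047.98

Corrected query:
SELECT id, kind, amount FROM transactions WHERE amount BETWEEN 1113.04 AND 3047.98

Result:
id | kind    | amount 
---+---------+--------
2  | payment | 3025.66
3  | deposit | 2973.46
5  | payment | 1293.82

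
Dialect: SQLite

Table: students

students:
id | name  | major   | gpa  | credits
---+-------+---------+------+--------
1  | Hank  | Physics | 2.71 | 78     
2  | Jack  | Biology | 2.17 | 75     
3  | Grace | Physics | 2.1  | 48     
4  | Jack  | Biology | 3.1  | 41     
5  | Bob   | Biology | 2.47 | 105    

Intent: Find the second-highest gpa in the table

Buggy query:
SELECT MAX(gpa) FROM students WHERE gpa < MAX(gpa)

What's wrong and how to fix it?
Bug: MAX(gpa) on the right of the comparison is an aggregate-in-WHERE error

Fix: Compute the overall MAX in a subquery, then take MAX of rows below it

Corrected query:
SELECT MAX(gpa) FROM students WHERE gpa < (SELECT MAX(gpa) FROM students)

Result:
MAX(gpa)
--------
2.71    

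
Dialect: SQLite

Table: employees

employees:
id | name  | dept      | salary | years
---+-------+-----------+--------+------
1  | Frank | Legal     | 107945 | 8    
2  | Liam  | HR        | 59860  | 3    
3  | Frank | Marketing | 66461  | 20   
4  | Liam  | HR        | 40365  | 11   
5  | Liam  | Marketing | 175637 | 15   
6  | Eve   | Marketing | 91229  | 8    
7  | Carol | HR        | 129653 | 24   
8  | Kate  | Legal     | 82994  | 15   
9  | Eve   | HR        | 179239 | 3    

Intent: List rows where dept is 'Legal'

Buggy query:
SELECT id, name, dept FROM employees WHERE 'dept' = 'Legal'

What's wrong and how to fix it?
Bug: Single quotes denote string literals in SQL; the column name is being compared as a constant string

Fix: Reference the column as dept without single quotes

Corrected query:
SELECT id, name, dept FROM employees WHERE dept = 'Legal'

Result:
id | name  | dept 
---+-------+------
1  | Frank | Legal
8  | Kate  | Legal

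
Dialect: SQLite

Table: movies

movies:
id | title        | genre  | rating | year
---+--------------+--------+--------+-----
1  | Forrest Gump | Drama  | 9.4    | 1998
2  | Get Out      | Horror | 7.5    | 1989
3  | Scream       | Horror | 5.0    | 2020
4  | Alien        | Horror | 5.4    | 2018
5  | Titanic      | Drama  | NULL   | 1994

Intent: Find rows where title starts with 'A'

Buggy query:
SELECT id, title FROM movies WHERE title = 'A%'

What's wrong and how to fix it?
Bug: Wildcards only work with LIKE; '=' treats '%' as a literal character

Fix: Replace '=' with LIKE so 'A%' is treated as a pattern

Corrected query:
SELECT id, title FROM movies WHERE title LIKE 'A%'

Result:
id | title
---+------
4  | Alien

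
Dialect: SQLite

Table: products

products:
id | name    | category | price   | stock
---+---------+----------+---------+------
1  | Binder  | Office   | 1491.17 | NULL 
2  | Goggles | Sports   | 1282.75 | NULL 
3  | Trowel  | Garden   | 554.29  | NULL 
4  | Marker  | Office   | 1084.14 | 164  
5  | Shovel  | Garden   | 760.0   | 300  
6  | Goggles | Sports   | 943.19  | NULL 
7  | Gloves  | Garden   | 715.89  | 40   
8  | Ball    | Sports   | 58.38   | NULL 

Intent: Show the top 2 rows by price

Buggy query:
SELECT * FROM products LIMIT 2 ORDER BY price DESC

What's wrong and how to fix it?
Bug: ORDER BY cannot follow LIMIT; LIMIT is the final clause

Fix: Swap the clauses: ORDER BY first, then LIMIT

Corrected query:
SELECT * FROM products ORDER BY price DESC LIMIT 2

Result:
id | name    | category | price   | stock
---+---------+----------+---------+------
1  | Binder  | Office   | 1491.17 | NULL 
2  | Goggles | Sports   | 1282.75 | NULL 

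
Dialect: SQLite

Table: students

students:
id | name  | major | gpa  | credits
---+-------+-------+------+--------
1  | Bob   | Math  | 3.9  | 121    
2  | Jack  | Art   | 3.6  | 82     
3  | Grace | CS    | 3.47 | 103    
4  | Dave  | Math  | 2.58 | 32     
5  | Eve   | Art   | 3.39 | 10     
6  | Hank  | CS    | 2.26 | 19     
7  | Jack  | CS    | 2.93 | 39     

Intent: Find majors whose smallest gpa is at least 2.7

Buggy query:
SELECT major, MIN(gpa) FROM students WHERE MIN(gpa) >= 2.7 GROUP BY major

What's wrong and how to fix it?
Bug: MIN() in WHERE is a misuse of aggregate

Fix: Replace WHERE with HAVING after the GROUP BY

Corrected query:
SELECT major, MIN(gpa) FROM students GROUP BY major HAVING MIN(gpa) >= 2.7

Result:
major | MIN(gpa)
------+---------
Art   | 3.39    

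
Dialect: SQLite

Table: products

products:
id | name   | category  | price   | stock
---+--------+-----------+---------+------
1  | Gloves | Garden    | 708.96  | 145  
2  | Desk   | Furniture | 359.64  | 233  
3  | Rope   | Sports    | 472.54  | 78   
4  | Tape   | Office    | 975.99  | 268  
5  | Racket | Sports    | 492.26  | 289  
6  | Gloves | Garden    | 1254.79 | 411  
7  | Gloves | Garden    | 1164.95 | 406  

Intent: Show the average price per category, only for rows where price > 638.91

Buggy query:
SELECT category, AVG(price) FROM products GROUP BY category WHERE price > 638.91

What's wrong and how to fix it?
Bug: Row-level WHERE must come before GROUP BY in the clause order

Fix: Place WHERE between FROM and GROUP BY

Corrected query:
SELECT category, AVG(price) FROM products WHERE price > 638.91 GROUP BY category

Result:
category | AVG(price)
---------+-----------
Garden   | 1042.9    
Office   | 975.99    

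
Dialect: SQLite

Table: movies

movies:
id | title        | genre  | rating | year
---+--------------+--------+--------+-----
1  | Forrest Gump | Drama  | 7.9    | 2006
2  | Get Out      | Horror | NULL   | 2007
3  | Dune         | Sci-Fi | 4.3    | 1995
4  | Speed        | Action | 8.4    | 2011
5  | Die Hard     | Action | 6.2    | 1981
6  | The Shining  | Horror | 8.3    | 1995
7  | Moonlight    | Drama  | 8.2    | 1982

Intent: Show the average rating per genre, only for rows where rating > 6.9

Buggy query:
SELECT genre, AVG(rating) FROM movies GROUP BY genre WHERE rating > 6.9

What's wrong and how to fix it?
Bug: Row-level WHERE must come before GROUP BY in the clause order

Fix: Place WHERE between FROM and GROUP BY

Corrected query:
SELECT genre, AVG(rating) FROM movies WHERE rating > 6.9 GROUP BY genre

Result:
genre  | AVG(rating)
-------+------------
Action | 8.4        
Drama  | 8.05       
Horror | 8.3        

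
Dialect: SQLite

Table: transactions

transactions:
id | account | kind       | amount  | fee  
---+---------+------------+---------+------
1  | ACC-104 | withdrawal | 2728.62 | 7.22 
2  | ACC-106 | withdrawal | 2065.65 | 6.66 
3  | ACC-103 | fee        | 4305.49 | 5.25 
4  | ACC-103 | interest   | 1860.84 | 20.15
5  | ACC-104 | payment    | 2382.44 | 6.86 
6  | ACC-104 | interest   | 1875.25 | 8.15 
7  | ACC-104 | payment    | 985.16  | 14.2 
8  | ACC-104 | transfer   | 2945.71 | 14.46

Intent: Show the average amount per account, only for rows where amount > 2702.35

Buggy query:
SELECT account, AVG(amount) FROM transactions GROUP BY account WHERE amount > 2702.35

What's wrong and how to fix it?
Bug: Row-level WHERE must come before GROUP BY in the clause order

Fix: Place WHERE between FROM and GROUP BY

Corrected query:
SELECT account, AVG(amount) FROM transactions WHERE amount > 2702.35 GROUP BY account

Result:
account | AVG(amount)
--------+------------
ACC-103 | 4305.49    
ACC-104 | 2837.165   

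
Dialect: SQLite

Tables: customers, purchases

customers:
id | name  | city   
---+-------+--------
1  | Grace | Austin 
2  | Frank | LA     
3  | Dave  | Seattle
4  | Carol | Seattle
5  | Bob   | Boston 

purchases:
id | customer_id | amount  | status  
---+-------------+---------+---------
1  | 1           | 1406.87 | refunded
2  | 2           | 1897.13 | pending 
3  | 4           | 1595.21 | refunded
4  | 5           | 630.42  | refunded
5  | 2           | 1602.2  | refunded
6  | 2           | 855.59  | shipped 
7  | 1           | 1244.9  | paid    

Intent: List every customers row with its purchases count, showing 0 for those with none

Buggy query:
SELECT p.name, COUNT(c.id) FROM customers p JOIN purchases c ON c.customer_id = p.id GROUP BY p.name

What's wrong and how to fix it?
Bug: An inner join excludes parents with zero children

Fix: Switch to LEFT JOIN to retain unmatched parent rows

Corrected query:
SELECT p.name, COUNT(c.id) FROM customers p LEFT JOIN purchases c ON c.customer_id = p.id GROUP BY p.name

Result:
name  | COUNT(c.id)
------+------------
Bob   | 1          
Carol | 1          
Dave  | 0          
Frank | 3          
Grace | 2          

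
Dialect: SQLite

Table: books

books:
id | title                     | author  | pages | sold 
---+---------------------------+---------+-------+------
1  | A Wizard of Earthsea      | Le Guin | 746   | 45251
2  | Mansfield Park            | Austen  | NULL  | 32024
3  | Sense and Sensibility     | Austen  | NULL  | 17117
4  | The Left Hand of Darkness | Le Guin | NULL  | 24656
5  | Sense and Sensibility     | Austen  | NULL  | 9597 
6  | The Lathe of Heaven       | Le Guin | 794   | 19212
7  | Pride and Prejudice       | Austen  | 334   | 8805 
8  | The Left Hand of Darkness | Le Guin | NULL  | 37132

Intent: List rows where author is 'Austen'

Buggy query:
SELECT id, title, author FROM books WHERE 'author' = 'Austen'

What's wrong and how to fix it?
Bug: Single quotes denote string literals in SQL; the column name is being compared as a constant string

Fix: Remove the quotes around the column name (or use double quotes for an identifier)

Corrected query:
SELECT id, title, author FROM books WHERE author = 'Austen'

Result:
id | title                 | author
---+-----------------------+-------
2  | Mansfield Park        | Austen
3  | Sense and Sensibility | Austen
5  | Sense and Sensibility | Austen
7  | Pride and Prejudice   | Austen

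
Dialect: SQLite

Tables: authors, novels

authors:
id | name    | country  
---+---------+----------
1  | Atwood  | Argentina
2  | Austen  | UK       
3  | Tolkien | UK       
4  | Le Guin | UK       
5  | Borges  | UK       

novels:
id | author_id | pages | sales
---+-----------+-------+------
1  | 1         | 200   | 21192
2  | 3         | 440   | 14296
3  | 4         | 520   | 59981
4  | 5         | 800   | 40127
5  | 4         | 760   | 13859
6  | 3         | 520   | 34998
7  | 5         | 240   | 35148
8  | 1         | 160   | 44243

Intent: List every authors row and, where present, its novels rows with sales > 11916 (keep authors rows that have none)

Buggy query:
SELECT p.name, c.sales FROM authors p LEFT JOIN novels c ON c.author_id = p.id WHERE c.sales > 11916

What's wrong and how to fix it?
Bug: Filtering c.sales in WHERE discards the NULL rows produced by LEFT JOIN, turning it into an inner join

Fix: Put 'c.sales > 11916' in the JOIN's ON clause instead of WHERE

Corrected query:
SELECT p.name, c.sales FROM authors p LEFT JOIN novels c ON c.author_id = p.id AND c.sales > 11916

Result:
name    | sales
--------+------
Atwood  | 21192
Atwood  | 44243
Austen  | NULL 
Tolkien | 14296
Tolkien | 34998
Le Guin | 13859
Le Guin | 59981
Borges  | 35148
Borges  | 40127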